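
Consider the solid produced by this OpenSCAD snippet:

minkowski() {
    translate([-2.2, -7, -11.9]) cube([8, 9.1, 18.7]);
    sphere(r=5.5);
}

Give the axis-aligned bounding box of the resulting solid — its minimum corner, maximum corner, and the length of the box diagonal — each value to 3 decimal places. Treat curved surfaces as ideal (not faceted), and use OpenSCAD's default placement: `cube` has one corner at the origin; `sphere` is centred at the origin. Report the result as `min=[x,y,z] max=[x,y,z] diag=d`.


A = translate([-2.2, -7, -11.9]) cube([8, 9.1, 18.7]) → bbox [-2.2,-7,-11.9] .. [5.8,2.1,6.8]
B = sphere(r=5.5) → bbox [-5.5,-5.5,-5.5] .. [5.5,5.5,5.5]
lo = A.lo+B.lo = [-2.2-5.5, -7-5.5, -11.9-5.5] = [-7.700,-12.500,-17.400]
hi = A.hi+B.hi = [5.8+5.5, 2.1+5.5, 6.8+5.5] = [11.300,7.600,12.300]
diag = √(19²+20.1²+29.7²) = √1647.1 = 40.584

min=[-7.700,-12.500,-17.400] max=[11.300,7.600,12.300] diag=40.584


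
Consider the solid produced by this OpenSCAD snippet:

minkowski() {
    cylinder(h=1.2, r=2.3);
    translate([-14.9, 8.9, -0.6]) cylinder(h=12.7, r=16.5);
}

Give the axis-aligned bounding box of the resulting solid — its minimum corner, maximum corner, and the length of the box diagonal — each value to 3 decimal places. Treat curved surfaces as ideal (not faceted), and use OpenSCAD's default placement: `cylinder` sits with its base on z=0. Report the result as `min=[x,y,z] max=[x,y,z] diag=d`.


A = translate([-14.9, 8.9, -0.6]) cylinder(h=12.7, r=16.5) → bbox [-31.4,-7.6,-0.6] .. [1.6,25.4,12.1]
B = cylinder(h=1.2, r=2.3) → bbox [-2.3,-2.3,0] .. [2.3,2.3,1.2]
lo = A.lo+B.lo = [-31.4-2.3, -7.6-2.3, -0.6+0] = [-33.700,-9.900,-0.600]
hi = A.hi+B.hi = [1.6+2.3, 25.4+2.3, 12.1+1.2] = [3.900,27.700,13.300]
diag = √(37.6²+37.6²+13.9²) = √3020.73 = 54.961

min=[-33.700,-9.900,-0.600] max=[3.900,27.700,13.300] diag=54.961


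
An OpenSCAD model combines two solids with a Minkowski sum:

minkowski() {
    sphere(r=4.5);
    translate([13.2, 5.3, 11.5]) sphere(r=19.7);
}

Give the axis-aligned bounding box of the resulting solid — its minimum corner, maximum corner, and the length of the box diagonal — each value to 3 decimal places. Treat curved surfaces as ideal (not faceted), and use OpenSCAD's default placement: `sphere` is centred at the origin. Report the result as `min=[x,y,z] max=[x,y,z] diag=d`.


min=[-11.000,-18.900,-12.700] max=[37.400,29.500,35.700] diag=83.831

A = translate([13.2, 5.3, 11.5]) sphere(r=19.7) → bbox [-6.5,-14.4,-8.2] .. [32.9,25,31.2]
B = sphere(r=4.5) → bbox [-4.5,-4.5,-4.5] .. [4.5,4.5,4.5]
lo = A.lo+B.lo = [-6.5-4.5, -14.4-4.5, -8.2-4.5] = [-11.000,-18.900,-12.700]
hi = A.hi+B.hi = [32.9+4.5, 25+4.5, 31.2+4.5] = [37.400,29.500,35.700]
diag = √(48.4²+48.4²+48.4²) = √7027.68 = 83.831


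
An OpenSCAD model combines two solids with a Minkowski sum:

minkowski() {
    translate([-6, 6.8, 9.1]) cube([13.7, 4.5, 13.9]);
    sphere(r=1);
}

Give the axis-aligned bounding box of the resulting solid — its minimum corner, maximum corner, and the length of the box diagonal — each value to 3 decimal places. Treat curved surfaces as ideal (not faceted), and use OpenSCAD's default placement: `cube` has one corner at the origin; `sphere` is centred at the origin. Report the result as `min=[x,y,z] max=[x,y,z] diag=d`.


A = translate([-6, 6.8, 9.1]) cube([13.7, 4.5, 13.9]) → bbox [-6,6.8,9.1] .. [7.7,11.3,23]
B = sphere(r=1) → bbox [-1,-1,-1] .. [1,1,1]
lo = A.lo+B.lo = [-6-1, 6.8-1, 9.1-1] = [-7.000,5.800,8.100]
hi = A.hi+B.hi = [7.7+1, 11.3+1, 23+1] = [8.700,12.300,24.000]
diag = √(15.7²+6.5²+15.9²) = √541.55 = 23.271

min=[-7.000,5.800,8.100] max=[8.700,12.300,24.000] diag=23.271


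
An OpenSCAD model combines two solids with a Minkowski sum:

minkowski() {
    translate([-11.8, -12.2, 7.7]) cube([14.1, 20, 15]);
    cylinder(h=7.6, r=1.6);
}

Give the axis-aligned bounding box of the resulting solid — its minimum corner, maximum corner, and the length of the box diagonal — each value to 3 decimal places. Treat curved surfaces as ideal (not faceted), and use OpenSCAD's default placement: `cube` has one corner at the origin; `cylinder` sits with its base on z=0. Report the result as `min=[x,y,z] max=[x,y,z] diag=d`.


A = translate([-11.8, -12.2, 7.7]) cube([14.1, 20, 15]) → bbox [-11.8,-12.2,7.7] .. [2.3,7.8,22.7]
B = cylinder(h=7.6, r=1.6) → bbox [-1.6,-1.6,0] .. [1.6,1.6,7.6]
lo = A.lo+B.lo = [-11.8-1.6, -12.2-1.6, 7.7+0] = [-13.400,-13.800,7.700]
hi = A.hi+B.hi = [2.3+1.6, 7.8+1.6, 22.7+7.6] = [3.900,9.400,30.300]
diag = √(17.3²+23.2²+22.6²) = √1348.29 = 36.719

min=[-13.400,-13.800,7.700] max=[3.900,9.400,30.300] diag=36.719


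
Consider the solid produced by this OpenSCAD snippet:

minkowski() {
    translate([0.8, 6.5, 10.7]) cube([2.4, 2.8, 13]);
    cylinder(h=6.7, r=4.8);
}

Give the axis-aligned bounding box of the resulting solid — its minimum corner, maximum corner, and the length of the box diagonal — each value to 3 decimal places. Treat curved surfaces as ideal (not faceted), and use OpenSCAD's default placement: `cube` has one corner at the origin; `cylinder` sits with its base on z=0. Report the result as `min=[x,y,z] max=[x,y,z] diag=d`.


A = translate([0.8, 6.5, 10.7]) cube([2.4, 2.8, 13]) → bbox [0.8,6.5,10.7] .. [3.2,9.3,23.7]
B = cylinder(h=6.7, r=4.8) → bbox [-4.8,-4.8,0] .. [4.8,4.8,6.7]
lo = A.lo+B.lo = [0.8-4.8, 6.5-4.8, 10.7+0] = [-4.000,1.700,10.700]
hi = A.hi+B.hi = [3.2+4.8, 9.3+4.8, 23.7+6.7] = [8.000,14.100,30.400]
diag = √(12²+12.4²+19.7²) = √685.85 = 26.189

min=[-4.000,1.700,10.700] max=[8.000,14.100,30.400] diag=26.189


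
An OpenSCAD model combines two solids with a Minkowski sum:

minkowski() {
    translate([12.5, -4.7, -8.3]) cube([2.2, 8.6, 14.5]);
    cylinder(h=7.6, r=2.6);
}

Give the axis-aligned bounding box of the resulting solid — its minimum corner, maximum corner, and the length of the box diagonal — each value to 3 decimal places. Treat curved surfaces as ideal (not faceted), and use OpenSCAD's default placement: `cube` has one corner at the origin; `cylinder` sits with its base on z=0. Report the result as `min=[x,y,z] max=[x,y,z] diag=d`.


min=[9.900,-7.300,-8.300] max=[17.300,6.500,13.800] diag=27.085

A = translate([12.5, -4.7, -8.3]) cube([2.2, 8.6, 14.5]) → bbox [12.5,-4.7,-8.3] .. [14.7,3.9,6.2]
B = cylinder(h=7.6, r=2.6) → bbox [-2.6,-2.6,0] .. [2.6,2.6,7.6]
lo = A.lo+B.lo = [12.5-2.6, -4.7-2.6, -8.3+0] = [9.900,-7.300,-8.300]
hi = A.hi+B.hi = [14.7+2.6, 3.9+2.6, 6.2+7.6] = [17.300,6.500,13.800]
diag = √(7.4²+13.8²+22.1²) = √733.61 = 27.085


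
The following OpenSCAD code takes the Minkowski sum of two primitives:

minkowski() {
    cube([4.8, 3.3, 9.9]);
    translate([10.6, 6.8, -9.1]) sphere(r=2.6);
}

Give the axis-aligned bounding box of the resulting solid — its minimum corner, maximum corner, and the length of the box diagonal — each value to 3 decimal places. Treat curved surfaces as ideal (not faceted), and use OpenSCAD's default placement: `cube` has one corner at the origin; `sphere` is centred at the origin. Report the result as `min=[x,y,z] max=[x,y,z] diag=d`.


A = translate([10.6, 6.8, -9.1]) sphere(r=2.6) → bbox [8,4.2,-11.7] .. [13.2,9.4,-6.5]
B = cube([4.8, 3.3, 9.9]) → bbox [0,0,0] .. [4.8,3.3,9.9]
lo = A.lo+B.lo = [8+0, 4.2+0, -11.7+0] = [8.000,4.200,-11.700]
hi = A.hi+B.hi = [13.2+4.8, 9.4+3.3, -6.5+9.9] = [18.000,12.700,3.400]
diag = √(10²+8.5²+15.1²) = √400.26 = 20.006

min=[8.000,4.200,-11.700] max=[18.000,12.700,3.400] diag=20.006


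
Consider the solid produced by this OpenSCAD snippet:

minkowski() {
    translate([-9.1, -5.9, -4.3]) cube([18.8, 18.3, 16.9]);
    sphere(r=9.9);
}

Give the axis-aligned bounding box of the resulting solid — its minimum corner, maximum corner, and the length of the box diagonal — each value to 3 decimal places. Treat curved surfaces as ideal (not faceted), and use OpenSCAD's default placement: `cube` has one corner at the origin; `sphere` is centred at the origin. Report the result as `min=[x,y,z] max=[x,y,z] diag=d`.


min=[-19.000,-15.800,-14.200] max=[19.600,22.300,22.500] diag=65.486

A = translate([-9.1, -5.9, -4.3]) cube([18.8, 18.3, 16.9]) → bbox [-9.1,-5.9,-4.3] .. [9.7,12.4,12.6]
B = sphere(r=9.9) → bbox [-9.9,-9.9,-9.9] .. [9.9,9.9,9.9]
lo = A.lo+B.lo = [-9.1-9.9, -5.9-9.9, -4.3-9.9] = [-19.000,-15.800,-14.200]
hi = A.hi+B.hi = [9.7+9.9, 12.4+9.9, 12.6+9.9] = [19.600,22.300,22.500]
diag = √(38.6²+38.1²+36.7²) = √4288.46 = 65.486


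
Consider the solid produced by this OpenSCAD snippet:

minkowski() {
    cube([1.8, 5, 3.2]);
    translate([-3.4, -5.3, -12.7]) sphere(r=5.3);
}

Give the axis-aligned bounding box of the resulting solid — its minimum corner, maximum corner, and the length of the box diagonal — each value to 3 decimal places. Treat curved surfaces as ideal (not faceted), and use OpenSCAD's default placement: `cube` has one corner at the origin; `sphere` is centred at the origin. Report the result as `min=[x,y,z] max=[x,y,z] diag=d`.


min=[-8.700,-10.600,-18.000] max=[3.700,5.000,-4.200] diag=24.240

A = translate([-3.4, -5.3, -12.7]) sphere(r=5.3) → bbox [-8.7,-10.6,-18] .. [1.9,0,-7.4]
B = cube([1.8, 5, 3.2]) → bbox [0,0,0] .. [1.8,5,3.2]
lo = A.lo+B.lo = [-8.7+0, -10.6+0, -18+0] = [-8.700,-10.600,-18.000]
hi = A.hi+B.hi = [1.9+1.8, 0+5, -7.4+3.2] = [3.700,5.000,-4.200]
diag = √(12.4²+15.6²+13.8²) = √587.56 = 24.240


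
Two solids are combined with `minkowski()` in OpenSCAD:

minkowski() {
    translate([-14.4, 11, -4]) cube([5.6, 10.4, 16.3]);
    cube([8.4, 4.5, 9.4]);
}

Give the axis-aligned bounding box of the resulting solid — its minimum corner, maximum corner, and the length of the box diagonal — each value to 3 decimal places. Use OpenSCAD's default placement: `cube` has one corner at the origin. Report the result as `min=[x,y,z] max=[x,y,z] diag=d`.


A = translate([-14.4, 11, -4]) cube([5.6, 10.4, 16.3]) → bbox [-14.4,11,-4] .. [-8.8,21.4,12.3]
B = cube([8.4, 4.5, 9.4]) → bbox [0,0,0] .. [8.4,4.5,9.4]
lo = A.lo+B.lo = [-14.4+0, 11+0, -4+0] = [-14.400,11.000,-4.000]
hi = A.hi+B.hi = [-8.8+8.4, 21.4+4.5, 12.3+9.4] = [-0.400,25.900,21.700]
diag = √(14²+14.9²+25.7²) = √1078.5 = 32.841

min=[-14.400,11.000,-4.000] max=[-0.400,25.900,21.700] diag=32.841


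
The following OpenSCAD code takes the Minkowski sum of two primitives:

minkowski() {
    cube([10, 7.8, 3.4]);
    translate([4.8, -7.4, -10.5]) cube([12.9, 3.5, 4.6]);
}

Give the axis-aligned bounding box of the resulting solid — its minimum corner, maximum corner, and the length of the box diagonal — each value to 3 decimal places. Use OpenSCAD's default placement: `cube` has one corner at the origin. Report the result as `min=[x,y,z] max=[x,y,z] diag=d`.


A = translate([4.8, -7.4, -10.5]) cube([12.9, 3.5, 4.6]) → bbox [4.8,-7.4,-10.5] .. [17.7,-3.9,-5.9]
B = cube([10, 7.8, 3.4]) → bbox [0,0,0] .. [10,7.8,3.4]
lo = A.lo+B.lo = [4.8+0, -7.4+0, -10.5+0] = [4.800,-7.400,-10.500]
hi = A.hi+B.hi = [17.7+10, -3.9+7.8, -5.9+3.4] = [27.700,3.900,-2.500]
diag = √(22.9²+11.3²+8²) = √716.1 = 26.760

min=[4.800,-7.400,-10.500] max=[27.700,3.900,-2.500] diag=26.760


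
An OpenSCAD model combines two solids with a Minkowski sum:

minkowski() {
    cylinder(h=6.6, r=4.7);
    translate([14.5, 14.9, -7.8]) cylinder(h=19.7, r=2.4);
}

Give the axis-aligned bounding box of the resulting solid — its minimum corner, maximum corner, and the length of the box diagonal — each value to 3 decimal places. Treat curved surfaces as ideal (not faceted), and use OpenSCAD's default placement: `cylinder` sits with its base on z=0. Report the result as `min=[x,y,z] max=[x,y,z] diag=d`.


A = translate([14.5, 14.9, -7.8]) cylinder(h=19.7, r=2.4) → bbox [12.1,12.5,-7.8] .. [16.9,17.3,11.9]
B = cylinder(h=6.6, r=4.7) → bbox [-4.7,-4.7,0] .. [4.7,4.7,6.6]
lo = A.lo+B.lo = [12.1-4.7, 12.5-4.7, -7.8+0] = [7.400,7.800,-7.800]
hi = A.hi+B.hi = [16.9+4.7, 17.3+4.7, 11.9+6.6] = [21.600,22.000,18.500]
diag = √(14.2²+14.2²+26.3²) = √1094.97 = 33.090

min=[7.400,7.800,-7.800] max=[21.600,22.000,18.500] diag=33.090


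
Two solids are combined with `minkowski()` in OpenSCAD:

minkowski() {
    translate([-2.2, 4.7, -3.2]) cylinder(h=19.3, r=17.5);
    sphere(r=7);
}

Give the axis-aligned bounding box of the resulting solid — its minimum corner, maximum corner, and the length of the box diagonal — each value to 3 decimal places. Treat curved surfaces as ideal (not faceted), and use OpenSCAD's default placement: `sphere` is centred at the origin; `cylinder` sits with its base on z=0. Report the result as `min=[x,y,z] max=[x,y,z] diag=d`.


min=[-26.700,-19.800,-10.200] max=[22.300,29.200,23.100] diag=76.882

A = translate([-2.2, 4.7, -3.2]) cylinder(h=19.3, r=17.5) → bbox [-19.7,-12.8,-3.2] .. [15.3,22.2,16.1]
B = sphere(r=7) → bbox [-7,-7,-7] .. [7,7,7]
lo = A.lo+B.lo = [-19.7-7, -12.8-7, -3.2-7] = [-26.700,-19.800,-10.200]
hi = A.hi+B.hi = [15.3+7, 22.2+7, 16.1+7] = [22.300,29.200,23.100]
diag = √(49²+49²+33.3²) = √5910.89 = 76.882


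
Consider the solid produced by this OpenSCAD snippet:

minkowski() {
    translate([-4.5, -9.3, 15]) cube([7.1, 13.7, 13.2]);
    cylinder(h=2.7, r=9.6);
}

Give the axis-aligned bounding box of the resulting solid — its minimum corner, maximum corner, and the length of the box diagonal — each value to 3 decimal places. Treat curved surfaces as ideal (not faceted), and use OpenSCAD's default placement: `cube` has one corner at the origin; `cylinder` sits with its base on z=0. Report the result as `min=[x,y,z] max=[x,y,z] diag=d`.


A = translate([-4.5, -9.3, 15]) cube([7.1, 13.7, 13.2]) → bbox [-4.5,-9.3,15] .. [2.6,4.4,28.2]
B = cylinder(h=2.7, r=9.6) → bbox [-9.6,-9.6,0] .. [9.6,9.6,2.7]
lo = A.lo+B.lo = [-4.5-9.6, -9.3-9.6, 15+0] = [-14.100,-18.900,15.000]
hi = A.hi+B.hi = [2.6+9.6, 4.4+9.6, 28.2+2.7] = [12.200,14.000,30.900]
diag = √(26.3²+32.9²+15.9²) = √2026.91 = 45.021

min=[-14.100,-18.900,15.000] max=[12.200,14.000,30.900] diag=45.021


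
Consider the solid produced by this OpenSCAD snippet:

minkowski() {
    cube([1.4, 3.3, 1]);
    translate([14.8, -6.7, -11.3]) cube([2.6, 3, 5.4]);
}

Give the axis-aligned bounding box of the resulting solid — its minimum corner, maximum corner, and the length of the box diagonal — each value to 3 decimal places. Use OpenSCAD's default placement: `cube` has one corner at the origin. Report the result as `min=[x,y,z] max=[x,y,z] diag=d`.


min=[14.800,-6.700,-11.300] max=[18.800,-0.400,-4.900] diag=9.831

A = translate([14.8, -6.7, -11.3]) cube([2.6, 3, 5.4]) → bbox [14.8,-6.7,-11.3] .. [17.4,-3.7,-5.9]
B = cube([1.4, 3.3, 1]) → bbox [0,0,0] .. [1.4,3.3,1]
lo = A.lo+B.lo = [14.8+0, -6.7+0, -11.3+0] = [14.800,-6.700,-11.300]
hi = A.hi+B.hi = [17.4+1.4, -3.7+3.3, -5.9+1] = [18.800,-0.400,-4.900]
diag = √(4²+6.3²+6.4²) = √96.65 = 9.831


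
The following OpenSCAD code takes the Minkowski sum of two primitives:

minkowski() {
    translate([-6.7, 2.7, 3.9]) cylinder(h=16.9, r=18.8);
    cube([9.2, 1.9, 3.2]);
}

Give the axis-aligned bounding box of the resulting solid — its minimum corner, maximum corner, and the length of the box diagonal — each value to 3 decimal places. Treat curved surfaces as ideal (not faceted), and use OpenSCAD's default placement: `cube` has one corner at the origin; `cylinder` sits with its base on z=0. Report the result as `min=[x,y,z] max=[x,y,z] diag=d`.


min=[-25.500,-16.100,3.900] max=[21.300,23.400,24.000] diag=64.455

A = translate([-6.7, 2.7, 3.9]) cylinder(h=16.9, r=18.8) → bbox [-25.5,-16.1,3.9] .. [12.1,21.5,20.8]
B = cube([9.2, 1.9, 3.2]) → bbox [0,0,0] .. [9.2,1.9,3.2]
lo = A.lo+B.lo = [-25.5+0, -16.1+0, 3.9+0] = [-25.500,-16.100,3.900]
hi = A.hi+B.hi = [12.1+9.2, 21.5+1.9, 20.8+3.2] = [21.300,23.400,24.000]
diag = √(46.8²+39.5²+20.1²) = √4154.5 = 64.455


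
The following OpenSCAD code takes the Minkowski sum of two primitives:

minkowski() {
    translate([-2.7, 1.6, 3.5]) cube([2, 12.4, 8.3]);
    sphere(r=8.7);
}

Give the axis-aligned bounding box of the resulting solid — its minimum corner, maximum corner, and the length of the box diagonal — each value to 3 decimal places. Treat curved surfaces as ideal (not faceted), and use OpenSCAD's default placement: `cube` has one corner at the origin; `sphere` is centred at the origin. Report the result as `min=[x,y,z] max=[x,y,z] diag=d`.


A = translate([-2.7, 1.6, 3.5]) cube([2, 12.4, 8.3]) → bbox [-2.7,1.6,3.5] .. [-0.7,14,11.8]
B = sphere(r=8.7) → bbox [-8.7,-8.7,-8.7] .. [8.7,8.7,8.7]
lo = A.lo+B.lo = [-2.7-8.7, 1.6-8.7, 3.5-8.7] = [-11.400,-7.100,-5.200]
hi = A.hi+B.hi = [-0.7+8.7, 14+8.7, 11.8+8.7] = [8.000,22.700,20.500]
diag = √(19.4²+29.8²+25.7²) = √1924.89 = 43.874

min=[-11.400,-7.100,-5.200] max=[8.000,22.700,20.500] diag=43.874


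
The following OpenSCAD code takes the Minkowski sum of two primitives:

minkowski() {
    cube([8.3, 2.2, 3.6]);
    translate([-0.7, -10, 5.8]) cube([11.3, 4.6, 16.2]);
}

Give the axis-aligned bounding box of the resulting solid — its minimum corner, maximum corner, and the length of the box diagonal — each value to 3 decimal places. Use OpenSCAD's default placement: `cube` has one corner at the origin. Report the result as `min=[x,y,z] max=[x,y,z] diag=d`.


min=[-0.700,-10.000,5.800] max=[18.900,-3.200,25.600] diag=28.678

A = translate([-0.7, -10, 5.8]) cube([11.3, 4.6, 16.2]) → bbox [-0.7,-10,5.8] .. [10.6,-5.4,22]
B = cube([8.3, 2.2, 3.6]) → bbox [0,0,0] .. [8.3,2.2,3.6]
lo = A.lo+B.lo = [-0.7+0, -10+0, 5.8+0] = [-0.700,-10.000,5.800]
hi = A.hi+B.hi = [10.6+8.3, -5.4+2.2, 22+3.6] = [18.900,-3.200,25.600]
diag = √(19.6²+6.8²+19.8²) = √822.44 = 28.678


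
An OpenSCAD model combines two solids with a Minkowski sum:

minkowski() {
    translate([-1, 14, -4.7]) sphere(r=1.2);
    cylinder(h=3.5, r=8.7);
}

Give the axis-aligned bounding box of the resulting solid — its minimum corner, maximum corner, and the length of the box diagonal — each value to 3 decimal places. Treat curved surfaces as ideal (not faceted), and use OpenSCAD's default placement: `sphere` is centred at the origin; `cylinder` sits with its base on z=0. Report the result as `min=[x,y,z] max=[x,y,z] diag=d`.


A = translate([-1, 14, -4.7]) sphere(r=1.2) → bbox [-2.2,12.8,-5.9] .. [0.2,15.2,-3.5]
B = cylinder(h=3.5, r=8.7) → bbox [-8.7,-8.7,0] .. [8.7,8.7,3.5]
lo = A.lo+B.lo = [-2.2-8.7, 12.8-8.7, -5.9+0] = [-10.900,4.100,-5.900]
hi = A.hi+B.hi = [0.2+8.7, 15.2+8.7, -3.5+3.5] = [8.900,23.900,0.000]
diag = √(19.8²+19.8²+5.9²) = √818.89 = 28.616

min=[-10.900,4.100,-5.900] max=[8.900,23.900,0.000] diag=28.616


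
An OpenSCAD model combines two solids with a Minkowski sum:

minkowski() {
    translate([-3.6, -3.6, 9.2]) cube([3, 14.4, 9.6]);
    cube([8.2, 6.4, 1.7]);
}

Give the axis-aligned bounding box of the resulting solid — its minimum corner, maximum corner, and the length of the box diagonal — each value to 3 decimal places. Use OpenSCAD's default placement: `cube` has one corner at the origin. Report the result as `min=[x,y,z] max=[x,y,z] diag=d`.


A = translate([-3.6, -3.6, 9.2]) cube([3, 14.4, 9.6]) → bbox [-3.6,-3.6,9.2] .. [-0.6,10.8,18.8]
B = cube([8.2, 6.4, 1.7]) → bbox [0,0,0] .. [8.2,6.4,1.7]
lo = A.lo+B.lo = [-3.6+0, -3.6+0, 9.2+0] = [-3.600,-3.600,9.200]
hi = A.hi+B.hi = [-0.6+8.2, 10.8+6.4, 18.8+1.7] = [7.600,17.200,20.500]
diag = √(11.2²+20.8²+11.3²) = √685.77 = 26.187

min=[-3.600,-3.600,9.200] max=[7.600,17.200,20.500] diag=26.187


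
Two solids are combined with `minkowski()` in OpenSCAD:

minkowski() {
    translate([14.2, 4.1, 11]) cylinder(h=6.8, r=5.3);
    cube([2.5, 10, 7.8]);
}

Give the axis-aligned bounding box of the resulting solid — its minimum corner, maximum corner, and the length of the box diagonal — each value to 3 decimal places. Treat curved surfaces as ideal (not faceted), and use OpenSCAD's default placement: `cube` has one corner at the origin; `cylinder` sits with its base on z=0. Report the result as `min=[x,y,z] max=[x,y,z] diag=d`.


A = translate([14.2, 4.1, 11]) cylinder(h=6.8, r=5.3) → bbox [8.9,-1.2,11] .. [19.5,9.4,17.8]
B = cube([2.5, 10, 7.8]) → bbox [0,0,0] .. [2.5,10,7.8]
lo = A.lo+B.lo = [8.9+0, -1.2+0, 11+0] = [8.900,-1.200,11.000]
hi = A.hi+B.hi = [19.5+2.5, 9.4+10, 17.8+7.8] = [22.000,19.400,25.600]
diag = √(13.1²+20.6²+14.6²) = √809.13 = 28.445

min=[8.900,-1.200,11.000] max=[22.000,19.400,25.600] diag=28.445


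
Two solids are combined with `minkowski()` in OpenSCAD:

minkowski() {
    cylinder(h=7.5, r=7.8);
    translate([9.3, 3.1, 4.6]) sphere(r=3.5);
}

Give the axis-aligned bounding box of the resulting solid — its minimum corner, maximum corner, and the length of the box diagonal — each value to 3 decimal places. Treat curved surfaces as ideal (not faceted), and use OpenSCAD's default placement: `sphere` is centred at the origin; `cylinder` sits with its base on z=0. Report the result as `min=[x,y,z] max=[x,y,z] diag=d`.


A = translate([9.3, 3.1, 4.6]) sphere(r=3.5) → bbox [5.8,-0.4,1.1] .. [12.8,6.6,8.1]
B = cylinder(h=7.5, r=7.8) → bbox [-7.8,-7.8,0] .. [7.8,7.8,7.5]
lo = A.lo+B.lo = [5.8-7.8, -0.4-7.8, 1.1+0] = [-2.000,-8.200,1.100]
hi = A.hi+B.hi = [12.8+7.8, 6.6+7.8, 8.1+7.5] = [20.600,14.400,15.600]
diag = √(22.6²+22.6²+14.5²) = √1231.77 = 35.097

min=[-2.000,-8.200,1.100] max=[20.600,14.400,15.600] diag=35.097


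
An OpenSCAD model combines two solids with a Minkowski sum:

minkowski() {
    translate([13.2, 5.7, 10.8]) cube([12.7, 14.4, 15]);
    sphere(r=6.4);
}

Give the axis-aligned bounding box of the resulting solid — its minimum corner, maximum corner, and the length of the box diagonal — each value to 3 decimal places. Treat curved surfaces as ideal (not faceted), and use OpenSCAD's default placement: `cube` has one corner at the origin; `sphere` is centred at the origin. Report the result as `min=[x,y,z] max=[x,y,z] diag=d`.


A = translate([13.2, 5.7, 10.8]) cube([12.7, 14.4, 15]) → bbox [13.2,5.7,10.8] .. [25.9,20.1,25.8]
B = sphere(r=6.4) → bbox [-6.4,-6.4,-6.4] .. [6.4,6.4,6.4]
lo = A.lo+B.lo = [13.2-6.4, 5.7-6.4, 10.8-6.4] = [6.800,-0.700,4.400]
hi = A.hi+B.hi = [25.9+6.4, 20.1+6.4, 25.8+6.4] = [32.300,26.500,32.200]
diag = √(25.5²+27.2²+27.8²) = √2162.93 = 46.507

min=[6.800,-0.700,4.400] max=[32.300,26.500,32.200] diag=46.507


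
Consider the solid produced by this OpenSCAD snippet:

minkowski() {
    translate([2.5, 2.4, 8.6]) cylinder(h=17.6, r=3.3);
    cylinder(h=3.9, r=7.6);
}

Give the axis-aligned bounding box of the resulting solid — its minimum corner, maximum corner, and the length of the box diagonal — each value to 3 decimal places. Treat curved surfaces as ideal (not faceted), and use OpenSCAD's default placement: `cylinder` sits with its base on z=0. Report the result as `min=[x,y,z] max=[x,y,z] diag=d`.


min=[-8.400,-8.500,8.600] max=[13.400,13.300,30.100] diag=37.586

A = translate([2.5, 2.4, 8.6]) cylinder(h=17.6, r=3.3) → bbox [-0.8,-0.9,8.6] .. [5.8,5.7,26.2]
B = cylinder(h=3.9, r=7.6) → bbox [-7.6,-7.6,0] .. [7.6,7.6,3.9]
lo = A.lo+B.lo = [-0.8-7.6, -0.9-7.6, 8.6+0] = [-8.400,-8.500,8.600]
hi = A.hi+B.hi = [5.8+7.6, 5.7+7.6, 26.2+3.9] = [13.400,13.300,30.100]
diag = √(21.8²+21.8²+21.5²) = √1412.73 = 37.586


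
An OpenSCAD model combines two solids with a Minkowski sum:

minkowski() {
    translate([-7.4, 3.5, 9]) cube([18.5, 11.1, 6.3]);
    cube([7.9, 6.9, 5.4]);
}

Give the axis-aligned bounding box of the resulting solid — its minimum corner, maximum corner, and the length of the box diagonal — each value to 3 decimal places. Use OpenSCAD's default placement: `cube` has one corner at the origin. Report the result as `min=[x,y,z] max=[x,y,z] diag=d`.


min=[-7.400,3.500,9.000] max=[19.000,21.500,20.700] diag=34.027

A = translate([-7.4, 3.5, 9]) cube([18.5, 11.1, 6.3]) → bbox [-7.4,3.5,9] .. [11.1,14.6,15.3]
B = cube([7.9, 6.9, 5.4]) → bbox [0,0,0] .. [7.9,6.9,5.4]
lo = A.lo+B.lo = [-7.4+0, 3.5+0, 9+0] = [-7.400,3.500,9.000]
hi = A.hi+B.hi = [11.1+7.9, 14.6+6.9, 15.3+5.4] = [19.000,21.500,20.700]
diag = √(26.4²+18²+11.7²) = √1157.85 = 34.027


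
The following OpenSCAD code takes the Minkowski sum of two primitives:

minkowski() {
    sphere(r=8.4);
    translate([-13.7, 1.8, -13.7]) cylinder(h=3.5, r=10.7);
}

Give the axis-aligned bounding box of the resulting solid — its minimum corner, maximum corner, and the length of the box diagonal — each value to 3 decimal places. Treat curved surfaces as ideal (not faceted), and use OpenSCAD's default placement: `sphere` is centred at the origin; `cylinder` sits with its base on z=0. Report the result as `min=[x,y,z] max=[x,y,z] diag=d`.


min=[-32.800,-17.300,-22.100] max=[5.400,20.900,-1.800] diag=57.711

A = translate([-13.7, 1.8, -13.7]) cylinder(h=3.5, r=10.7) → bbox [-24.4,-8.9,-13.7] .. [-3,12.5,-10.2]
B = sphere(r=8.4) → bbox [-8.4,-8.4,-8.4] .. [8.4,8.4,8.4]
lo = A.lo+B.lo = [-24.4-8.4, -8.9-8.4, -13.7-8.4] = [-32.800,-17.300,-22.100]
hi = A.hi+B.hi = [-3+8.4, 12.5+8.4, -10.2+8.4] = [5.400,20.900,-1.800]
diag = √(38.2²+38.2²+20.3²) = √3330.57 = 57.711


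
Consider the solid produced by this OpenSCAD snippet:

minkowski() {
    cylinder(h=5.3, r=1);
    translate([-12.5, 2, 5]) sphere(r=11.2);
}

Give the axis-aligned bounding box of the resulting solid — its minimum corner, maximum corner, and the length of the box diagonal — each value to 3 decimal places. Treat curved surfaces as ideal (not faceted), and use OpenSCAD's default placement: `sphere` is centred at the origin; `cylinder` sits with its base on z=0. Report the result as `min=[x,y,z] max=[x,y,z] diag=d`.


A = translate([-12.5, 2, 5]) sphere(r=11.2) → bbox [-23.7,-9.2,-6.2] .. [-1.3,13.2,16.2]
B = cylinder(h=5.3, r=1) → bbox [-1,-1,0] .. [1,1,5.3]
lo = A.lo+B.lo = [-23.7-1, -9.2-1, -6.2+0] = [-24.700,-10.200,-6.200]
hi = A.hi+B.hi = [-1.3+1, 13.2+1, 16.2+5.3] = [-0.300,14.200,21.500]
diag = √(24.4²+24.4²+27.7²) = √1958.01 = 44.249

min=[-24.700,-10.200,-6.200] max=[-0.300,14.200,21.500] diag=44.249


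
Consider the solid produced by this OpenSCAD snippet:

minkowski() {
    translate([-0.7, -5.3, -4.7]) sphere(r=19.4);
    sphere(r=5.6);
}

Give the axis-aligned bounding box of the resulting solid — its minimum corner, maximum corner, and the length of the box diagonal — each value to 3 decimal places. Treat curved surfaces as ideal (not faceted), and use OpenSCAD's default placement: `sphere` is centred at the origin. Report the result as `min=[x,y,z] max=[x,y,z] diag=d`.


A = translate([-0.7, -5.3, -4.7]) sphere(r=19.4) → bbox [-20.1,-24.7,-24.1] .. [18.7,14.1,14.7]
B = sphere(r=5.6) → bbox [-5.6,-5.6,-5.6] .. [5.6,5.6,5.6]
lo = A.lo+B.lo = [-20.1-5.6, -24.7-5.6, -24.1-5.6] = [-25.700,-30.300,-29.700]
hi = A.hi+B.hi = [18.7+5.6, 14.1+5.6, 14.7+5.6] = [24.300,19.700,20.300]
diag = √(50²+50²+50²) = √7500 = 86.603

min=[-25.700,-30.300,-29.700] max=[24.300,19.700,20.300] diag=86.603


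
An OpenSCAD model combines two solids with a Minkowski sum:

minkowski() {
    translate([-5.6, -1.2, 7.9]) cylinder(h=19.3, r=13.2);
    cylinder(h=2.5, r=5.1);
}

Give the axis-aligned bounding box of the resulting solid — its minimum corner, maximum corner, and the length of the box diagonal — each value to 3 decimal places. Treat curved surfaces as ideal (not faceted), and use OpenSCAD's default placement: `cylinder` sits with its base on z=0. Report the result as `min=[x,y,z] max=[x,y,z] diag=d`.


min=[-23.900,-19.500,7.900] max=[12.700,17.100,29.700] diag=56.164

A = translate([-5.6, -1.2, 7.9]) cylinder(h=19.3, r=13.2) → bbox [-18.8,-14.4,7.9] .. [7.6,12,27.2]
B = cylinder(h=2.5, r=5.1) → bbox [-5.1,-5.1,0] .. [5.1,5.1,2.5]
lo = A.lo+B.lo = [-18.8-5.1, -14.4-5.1, 7.9+0] = [-23.900,-19.500,7.900]
hi = A.hi+B.hi = [7.6+5.1, 12+5.1, 27.2+2.5] = [12.700,17.100,29.700]
diag = √(36.6²+36.6²+21.8²) = √3154.36 = 56.164


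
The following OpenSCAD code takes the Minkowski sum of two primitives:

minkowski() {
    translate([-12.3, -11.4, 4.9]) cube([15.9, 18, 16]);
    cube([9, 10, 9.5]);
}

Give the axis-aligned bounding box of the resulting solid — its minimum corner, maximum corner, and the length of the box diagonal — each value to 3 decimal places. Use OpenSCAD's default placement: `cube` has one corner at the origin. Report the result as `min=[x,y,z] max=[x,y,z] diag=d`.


A = translate([-12.3, -11.4, 4.9]) cube([15.9, 18, 16]) → bbox [-12.3,-11.4,4.9] .. [3.6,6.6,20.9]
B = cube([9, 10, 9.5]) → bbox [0,0,0] .. [9,10,9.5]
lo = A.lo+B.lo = [-12.3+0, -11.4+0, 4.9+0] = [-12.300,-11.400,4.900]
hi = A.hi+B.hi = [3.6+9, 6.6+10, 20.9+9.5] = [12.600,16.600,30.400]
diag = √(24.9²+28²+25.5²) = √2054.26 = 45.324

min=[-12.300,-11.400,4.900] max=[12.600,16.600,30.400] diag=45.324


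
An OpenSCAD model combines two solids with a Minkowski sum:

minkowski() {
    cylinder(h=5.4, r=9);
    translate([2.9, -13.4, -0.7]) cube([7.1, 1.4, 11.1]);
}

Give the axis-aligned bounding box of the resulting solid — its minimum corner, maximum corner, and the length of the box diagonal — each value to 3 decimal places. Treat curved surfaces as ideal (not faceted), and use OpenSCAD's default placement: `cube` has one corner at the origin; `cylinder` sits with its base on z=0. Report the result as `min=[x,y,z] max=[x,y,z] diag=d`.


min=[-6.100,-22.400,-0.700] max=[19.000,-3.000,15.800] diag=35.758

A = translate([2.9, -13.4, -0.7]) cube([7.1, 1.4, 11.1]) → bbox [2.9,-13.4,-0.7] .. [10,-12,10.4]
B = cylinder(h=5.4, r=9) → bbox [-9,-9,0] .. [9,9,5.4]
lo = A.lo+B.lo = [2.9-9, -13.4-9, -0.7+0] = [-6.100,-22.400,-0.700]
hi = A.hi+B.hi = [10+9, -12+9, 10.4+5.4] = [19.000,-3.000,15.800]
diag = √(25.1²+19.4²+16.5²) = √1278.62 = 35.758


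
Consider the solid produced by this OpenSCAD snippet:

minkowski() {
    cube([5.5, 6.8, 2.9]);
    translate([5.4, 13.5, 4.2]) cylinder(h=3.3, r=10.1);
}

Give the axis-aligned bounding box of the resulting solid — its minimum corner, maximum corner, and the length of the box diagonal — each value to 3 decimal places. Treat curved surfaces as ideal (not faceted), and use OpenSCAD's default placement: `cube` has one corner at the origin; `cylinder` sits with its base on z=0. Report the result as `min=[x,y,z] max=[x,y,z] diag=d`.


A = translate([5.4, 13.5, 4.2]) cylinder(h=3.3, r=10.1) → bbox [-4.7,3.4,4.2] .. [15.5,23.6,7.5]
B = cube([5.5, 6.8, 2.9]) → bbox [0,0,0] .. [5.5,6.8,2.9]
lo = A.lo+B.lo = [-4.7+0, 3.4+0, 4.2+0] = [-4.700,3.400,4.200]
hi = A.hi+B.hi = [15.5+5.5, 23.6+6.8, 7.5+2.9] = [21.000,30.400,10.400]
diag = √(25.7²+27²+6.2²) = √1427.93 = 37.788

min=[-4.700,3.400,4.200] max=[21.000,30.400,10.400] diag=37.788


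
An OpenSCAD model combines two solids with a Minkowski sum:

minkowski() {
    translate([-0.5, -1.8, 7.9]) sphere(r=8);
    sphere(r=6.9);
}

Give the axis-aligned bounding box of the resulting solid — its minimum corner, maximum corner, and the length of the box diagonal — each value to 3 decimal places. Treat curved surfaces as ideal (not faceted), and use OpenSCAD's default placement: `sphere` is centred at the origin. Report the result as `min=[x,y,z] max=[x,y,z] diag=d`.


A = translate([-0.5, -1.8, 7.9]) sphere(r=8) → bbox [-8.5,-9.8,-0.1] .. [7.5,6.2,15.9]
B = sphere(r=6.9) → bbox [-6.9,-6.9,-6.9] .. [6.9,6.9,6.9]
lo = A.lo+B.lo = [-8.5-6.9, -9.8-6.9, -0.1-6.9] = [-15.400,-16.700,-7.000]
hi = A.hi+B.hi = [7.5+6.9, 6.2+6.9, 15.9+6.9] = [14.400,13.100,22.800]
diag = √(29.8²+29.8²+29.8²) = √2664.12 = 51.615

min=[-15.400,-16.700,-7.000] max=[14.400,13.100,22.800] diag=51.615


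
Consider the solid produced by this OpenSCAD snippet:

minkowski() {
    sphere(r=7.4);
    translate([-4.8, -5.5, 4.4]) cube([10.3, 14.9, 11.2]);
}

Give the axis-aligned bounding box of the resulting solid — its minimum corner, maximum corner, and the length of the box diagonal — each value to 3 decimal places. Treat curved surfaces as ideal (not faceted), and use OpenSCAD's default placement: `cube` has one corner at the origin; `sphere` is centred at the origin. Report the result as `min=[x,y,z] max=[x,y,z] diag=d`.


min=[-12.200,-12.900,-3.000] max=[12.900,16.800,23.000] diag=46.777

A = translate([-4.8, -5.5, 4.4]) cube([10.3, 14.9, 11.2]) → bbox [-4.8,-5.5,4.4] .. [5.5,9.4,15.6]
B = sphere(r=7.4) → bbox [-7.4,-7.4,-7.4] .. [7.4,7.4,7.4]
lo = A.lo+B.lo = [-4.8-7.4, -5.5-7.4, 4.4-7.4] = [-12.200,-12.900,-3.000]
hi = A.hi+B.hi = [5.5+7.4, 9.4+7.4, 15.6+7.4] = [12.900,16.800,23.000]
diag = √(25.1²+29.7²+26²) = √2188.1 = 46.777


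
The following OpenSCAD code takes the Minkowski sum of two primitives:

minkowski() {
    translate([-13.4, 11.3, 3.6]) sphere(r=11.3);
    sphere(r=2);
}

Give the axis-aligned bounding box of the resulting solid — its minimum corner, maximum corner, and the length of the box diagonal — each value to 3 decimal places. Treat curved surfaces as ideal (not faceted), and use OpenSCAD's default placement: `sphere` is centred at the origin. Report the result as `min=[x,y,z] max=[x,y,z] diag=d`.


min=[-26.700,-2.000,-9.700] max=[-0.100,24.600,16.900] diag=46.073

A = translate([-13.4, 11.3, 3.6]) sphere(r=11.3) → bbox [-24.7,0,-7.7] .. [-2.1,22.6,14.9]
B = sphere(r=2) → bbox [-2,-2,-2] .. [2,2,2]
lo = A.lo+B.lo = [-24.7-2, 0-2, -7.7-2] = [-26.700,-2.000,-9.700]
hi = A.hi+B.hi = [-2.1+2, 22.6+2, 14.9+2] = [-0.100,24.600,16.900]
diag = √(26.6²+26.6²+26.6²) = √2122.68 = 46.073


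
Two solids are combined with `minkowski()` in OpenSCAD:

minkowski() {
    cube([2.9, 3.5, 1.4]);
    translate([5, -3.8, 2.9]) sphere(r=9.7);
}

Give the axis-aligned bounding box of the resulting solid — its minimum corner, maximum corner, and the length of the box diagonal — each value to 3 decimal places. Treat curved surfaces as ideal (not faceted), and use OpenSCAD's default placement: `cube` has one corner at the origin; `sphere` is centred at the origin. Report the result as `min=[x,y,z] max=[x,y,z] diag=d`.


min=[-4.700,-13.500,-6.800] max=[17.600,9.400,14.000] diag=38.136

A = translate([5, -3.8, 2.9]) sphere(r=9.7) → bbox [-4.7,-13.5,-6.8] .. [14.7,5.9,12.6]
B = cube([2.9, 3.5, 1.4]) → bbox [0,0,0] .. [2.9,3.5,1.4]
lo = A.lo+B.lo = [-4.7+0, -13.5+0, -6.8+0] = [-4.700,-13.500,-6.800]
hi = A.hi+B.hi = [14.7+2.9, 5.9+3.5, 12.6+1.4] = [17.600,9.400,14.000]
diag = √(22.3²+22.9²+20.8²) = √1454.34 = 38.136


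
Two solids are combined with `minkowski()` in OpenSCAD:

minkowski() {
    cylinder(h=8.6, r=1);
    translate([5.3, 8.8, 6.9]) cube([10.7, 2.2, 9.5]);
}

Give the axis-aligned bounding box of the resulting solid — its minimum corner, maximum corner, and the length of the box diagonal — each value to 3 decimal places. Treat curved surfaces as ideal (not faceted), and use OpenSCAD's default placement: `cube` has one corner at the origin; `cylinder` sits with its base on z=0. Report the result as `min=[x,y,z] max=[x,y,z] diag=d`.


A = translate([5.3, 8.8, 6.9]) cube([10.7, 2.2, 9.5]) → bbox [5.3,8.8,6.9] .. [16,11,16.4]
B = cylinder(h=8.6, r=1) → bbox [-1,-1,0] .. [1,1,8.6]
lo = A.lo+B.lo = [5.3-1, 8.8-1, 6.9+0] = [4.300,7.800,6.900]
hi = A.hi+B.hi = [16+1, 11+1, 16.4+8.6] = [17.000,12.000,25.000]
diag = √(12.7²+4.2²+18.1²) = √506.54 = 22.506

min=[4.300,7.800,6.900] max=[17.000,12.000,25.000] diag=22.506


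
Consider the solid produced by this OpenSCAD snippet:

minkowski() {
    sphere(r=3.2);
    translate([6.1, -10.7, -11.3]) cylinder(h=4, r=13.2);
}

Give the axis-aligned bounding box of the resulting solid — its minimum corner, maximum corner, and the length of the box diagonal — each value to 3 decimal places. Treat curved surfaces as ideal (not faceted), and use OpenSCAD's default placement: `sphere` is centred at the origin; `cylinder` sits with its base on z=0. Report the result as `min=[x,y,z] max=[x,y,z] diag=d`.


A = translate([6.1, -10.7, -11.3]) cylinder(h=4, r=13.2) → bbox [-7.1,-23.9,-11.3] .. [19.3,2.5,-7.3]
B = sphere(r=3.2) → bbox [-3.2,-3.2,-3.2] .. [3.2,3.2,3.2]
lo = A.lo+B.lo = [-7.1-3.2, -23.9-3.2, -11.3-3.2] = [-10.300,-27.100,-14.500]
hi = A.hi+B.hi = [19.3+3.2, 2.5+3.2, -7.3+3.2] = [22.500,5.700,-4.100]
diag = √(32.8²+32.8²+10.4²) = √2259.84 = 47.538

min=[-10.300,-27.100,-14.500] max=[22.500,5.700,-4.100] diag=47.538


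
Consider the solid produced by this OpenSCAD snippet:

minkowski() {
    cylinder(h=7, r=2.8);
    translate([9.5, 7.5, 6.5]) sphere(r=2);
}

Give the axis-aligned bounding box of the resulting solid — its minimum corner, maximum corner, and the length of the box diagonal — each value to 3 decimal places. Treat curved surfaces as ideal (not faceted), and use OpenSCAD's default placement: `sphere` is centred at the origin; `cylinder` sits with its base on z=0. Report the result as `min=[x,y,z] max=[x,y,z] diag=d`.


min=[4.700,2.700,4.500] max=[14.300,12.300,15.500] diag=17.473

A = translate([9.5, 7.5, 6.5]) sphere(r=2) → bbox [7.5,5.5,4.5] .. [11.5,9.5,8.5]
B = cylinder(h=7, r=2.8) → bbox [-2.8,-2.8,0] .. [2.8,2.8,7]
lo = A.lo+B.lo = [7.5-2.8, 5.5-2.8, 4.5+0] = [4.700,2.700,4.500]
hi = A.hi+B.hi = [11.5+2.8, 9.5+2.8, 8.5+7] = [14.300,12.300,15.500]
diag = √(9.6²+9.6²+11²) = √305.32 = 17.473


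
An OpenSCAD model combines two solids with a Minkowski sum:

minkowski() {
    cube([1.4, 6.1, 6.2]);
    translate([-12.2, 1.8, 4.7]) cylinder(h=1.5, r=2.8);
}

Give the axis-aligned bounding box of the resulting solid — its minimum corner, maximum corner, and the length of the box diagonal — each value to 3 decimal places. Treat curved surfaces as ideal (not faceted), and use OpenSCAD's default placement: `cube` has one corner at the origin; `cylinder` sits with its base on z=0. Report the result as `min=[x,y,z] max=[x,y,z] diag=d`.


min=[-15.000,-1.000,4.700] max=[-8.000,10.700,12.400] diag=15.658

A = translate([-12.2, 1.8, 4.7]) cylinder(h=1.5, r=2.8) → bbox [-15,-1,4.7] .. [-9.4,4.6,6.2]
B = cube([1.4, 6.1, 6.2]) → bbox [0,0,0] .. [1.4,6.1,6.2]
lo = A.lo+B.lo = [-15+0, -1+0, 4.7+0] = [-15.000,-1.000,4.700]
hi = A.hi+B.hi = [-9.4+1.4, 4.6+6.1, 6.2+6.2] = [-8.000,10.700,12.400]
diag = √(7²+11.7²+7.7²) = √245.18 = 15.658


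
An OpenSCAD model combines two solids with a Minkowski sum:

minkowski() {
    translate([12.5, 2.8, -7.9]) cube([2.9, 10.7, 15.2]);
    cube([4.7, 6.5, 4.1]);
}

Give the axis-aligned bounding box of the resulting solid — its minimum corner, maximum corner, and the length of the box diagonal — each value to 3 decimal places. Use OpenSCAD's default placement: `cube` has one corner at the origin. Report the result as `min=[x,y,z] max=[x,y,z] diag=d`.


min=[12.500,2.800,-7.900] max=[20.100,20.000,11.400] diag=26.946

A = translate([12.5, 2.8, -7.9]) cube([2.9, 10.7, 15.2]) → bbox [12.5,2.8,-7.9] .. [15.4,13.5,7.3]
B = cube([4.7, 6.5, 4.1]) → bbox [0,0,0] .. [4.7,6.5,4.1]
lo = A.lo+B.lo = [12.5+0, 2.8+0, -7.9+0] = [12.500,2.800,-7.900]
hi = A.hi+B.hi = [15.4+4.7, 13.5+6.5, 7.3+4.1] = [20.100,20.000,11.400]
diag = √(7.6²+17.2²+19.3²) = √726.09 = 26.946


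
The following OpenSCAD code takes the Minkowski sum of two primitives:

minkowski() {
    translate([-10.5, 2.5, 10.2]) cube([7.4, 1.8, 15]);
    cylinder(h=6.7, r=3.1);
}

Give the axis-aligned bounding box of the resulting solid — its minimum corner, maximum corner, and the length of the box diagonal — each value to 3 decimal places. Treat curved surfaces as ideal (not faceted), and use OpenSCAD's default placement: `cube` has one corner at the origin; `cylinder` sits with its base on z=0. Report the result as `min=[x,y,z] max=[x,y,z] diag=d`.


min=[-13.600,-0.600,10.200] max=[0.000,7.400,31.900] diag=26.830

A = translate([-10.5, 2.5, 10.2]) cube([7.4, 1.8, 15]) → bbox [-10.5,2.5,10.2] .. [-3.1,4.3,25.2]
B = cylinder(h=6.7, r=3.1) → bbox [-3.1,-3.1,0] .. [3.1,3.1,6.7]
lo = A.lo+B.lo = [-10.5-3.1, 2.5-3.1, 10.2+0] = [-13.600,-0.600,10.200]
hi = A.hi+B.hi = [-3.1+3.1, 4.3+3.1, 25.2+6.7] = [0.000,7.400,31.900]
diag = √(13.6²+8²+21.7²) = √719.85 = 26.830
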